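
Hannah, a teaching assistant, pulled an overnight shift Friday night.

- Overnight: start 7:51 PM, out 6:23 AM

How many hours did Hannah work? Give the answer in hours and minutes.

Overnight: 7:51 PM → midnight = 4 h 9 min; midnight → 6:23 AM = 6 h 23 min; span 10 h 32 min

10 h 32 min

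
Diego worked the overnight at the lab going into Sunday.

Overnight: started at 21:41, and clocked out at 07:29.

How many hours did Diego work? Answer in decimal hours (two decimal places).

Overnight: 21:41 → midnight = 2 h 19 min; midnight → 07:29 = 7 h 29 min; span 9 h 48 min

9.80 hours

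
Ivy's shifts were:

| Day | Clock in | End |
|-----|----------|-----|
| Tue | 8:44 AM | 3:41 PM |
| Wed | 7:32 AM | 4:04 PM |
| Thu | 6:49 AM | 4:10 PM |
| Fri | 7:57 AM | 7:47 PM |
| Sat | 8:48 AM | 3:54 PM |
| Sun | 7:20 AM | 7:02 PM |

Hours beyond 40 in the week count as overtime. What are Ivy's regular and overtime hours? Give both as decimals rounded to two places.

Tue: 8:44 AM–3:41 PM = 6 h 57 min
Wed: 7:32 AM–4:04 PM = 8 h 32 min
Thu: 6:49 AM–4:10 PM = 9 h 21 min
Fri: 7:57 AM–7:47 PM = 11 h 50 min
Sat: 8:48 AM–3:54 PM = 7 h 6 min
Sun: 7:20 AM–7:02 PM = 11 h 42 min
Total worked: 55 h 28 min = 55.47 h.
Threshold 40 h → overtime 15 h 28 min, regular 40 h 0 min.

Regular 40.00 hours, overtime 15.47 hours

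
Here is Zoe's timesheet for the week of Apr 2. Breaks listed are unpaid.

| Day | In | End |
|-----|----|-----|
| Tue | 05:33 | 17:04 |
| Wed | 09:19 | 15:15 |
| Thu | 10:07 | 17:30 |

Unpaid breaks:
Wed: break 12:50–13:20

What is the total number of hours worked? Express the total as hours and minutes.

24 h 20 min

Tue: 05:33–17:04 = 11 h 31 min
Wed: 09:19–15:15 = 5 h 56 min; less 30 min break → 5 h 26 min
Thu: 10:07–17:30 = 7 h 23 min
Total: 11 h 31 min + 5 h 26 min + 7 h 23 min = 24 h 20 min.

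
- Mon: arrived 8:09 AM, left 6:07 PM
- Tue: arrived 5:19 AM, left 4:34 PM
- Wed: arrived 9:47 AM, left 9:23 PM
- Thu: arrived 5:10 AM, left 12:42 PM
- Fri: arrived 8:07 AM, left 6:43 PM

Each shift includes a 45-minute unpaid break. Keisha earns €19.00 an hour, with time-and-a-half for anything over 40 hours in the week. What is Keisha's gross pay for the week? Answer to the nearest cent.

€965.20

Mon: 8:09 AM–6:07 PM = 9 h 58 min; less 45 min break → 9 h 13 min
Tue: 5:19 AM–4:34 PM = 11 h 15 min; less 45 min break → 10 h 30 min
Wed: 9:47 AM–9:23 PM = 11 h 36 min; less 45 min break → 10 h 51 min
Thu: 5:10 AM–12:42 PM = 7 h 32 min; less 45 min break → 6 h 47 min
Fri: 8:07 AM–6:43 PM = 10 h 36 min; less 45 min break → 9 h 51 min
Total worked: 47 h 12 min = 2832 min.
Regular 40 h 0 min = 2400 min at €19.00/h; overtime 7 h 12 min = 432 min at €28.50/h.
Pay = (2400 × €19.00 + 432 × €28.50) ÷ 60 = €965.20.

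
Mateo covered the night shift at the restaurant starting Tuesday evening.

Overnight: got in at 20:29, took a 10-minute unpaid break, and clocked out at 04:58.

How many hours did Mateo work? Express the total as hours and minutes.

Overnight: 20:29 → midnight = 3 h 31 min; midnight → 04:58 = 4 h 58 min; span 8 h 29 min; less 10 min break → 8 h 19 min

8 h 19 min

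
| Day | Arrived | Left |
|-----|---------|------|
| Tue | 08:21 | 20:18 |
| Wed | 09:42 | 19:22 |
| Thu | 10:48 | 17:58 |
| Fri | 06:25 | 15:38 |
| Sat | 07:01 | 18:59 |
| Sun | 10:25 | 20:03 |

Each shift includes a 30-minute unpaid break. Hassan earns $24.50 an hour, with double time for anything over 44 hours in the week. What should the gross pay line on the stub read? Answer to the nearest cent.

$1695.40

Tue: 08:21–20:18 = 11 h 57 min; less 30 min break → 11 h 27 min
Wed: 09:42–19:22 = 9 h 40 min; less 30 min break → 9 h 10 min
Thu: 10:48–17:58 = 7 h 10 min; less 30 min break → 6 h 40 min
Fri: 06:25–15:38 = 9 h 13 min; less 30 min break → 8 h 43 min
Sat: 07:01–18:59 = 11 h 58 min; less 30 min break → 11 h 28 min
Sun: 10:25–20:03 = 9 h 38 min; less 30 min break → 9 h 8 min
Total worked: 56 h 36 min = 3396 min.
Regular 44 h 0 min = 2640 min at $24.50/h; overtime 12 h 36 min = 756 min at $49.00/h.
Pay = (2640 × $24.50 + 756 × $49.00) ÷ 60 = $1695.40.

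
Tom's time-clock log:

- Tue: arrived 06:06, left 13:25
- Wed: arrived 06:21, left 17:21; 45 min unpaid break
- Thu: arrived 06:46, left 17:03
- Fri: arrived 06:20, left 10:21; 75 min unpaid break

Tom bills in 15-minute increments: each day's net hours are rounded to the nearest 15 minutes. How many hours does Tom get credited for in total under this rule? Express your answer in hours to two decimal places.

Tue: 06:06–13:25 = 7 h 19 min → rounds to 7 h 15 min
Wed: 06:21–17:21 = 11 h 0 min − 45 min = 10 h 15 min → rounds to 10 h 15 min
Thu: 06:46–17:03 = 10 h 17 min → rounds to 10 h 15 min
Fri: 06:20–10:21 = 4 h 1 min − 75 min = 2 h 46 min → rounds to 2 h 45 min
Total credited: 30 h 30 min.

30.50 hours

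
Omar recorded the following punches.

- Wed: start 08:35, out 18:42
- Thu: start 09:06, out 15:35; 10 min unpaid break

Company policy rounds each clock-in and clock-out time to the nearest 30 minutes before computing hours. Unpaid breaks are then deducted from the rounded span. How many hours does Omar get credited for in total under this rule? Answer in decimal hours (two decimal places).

16.33 hours

Wed: in 08:35→08:30, out 18:42→18:30; 10 h 0 min
Thu: in 09:06→09:00, out 15:35→15:30; 6 h 30 min − 10 min = 6 h 20 min
Total credited: 16 h 20 min.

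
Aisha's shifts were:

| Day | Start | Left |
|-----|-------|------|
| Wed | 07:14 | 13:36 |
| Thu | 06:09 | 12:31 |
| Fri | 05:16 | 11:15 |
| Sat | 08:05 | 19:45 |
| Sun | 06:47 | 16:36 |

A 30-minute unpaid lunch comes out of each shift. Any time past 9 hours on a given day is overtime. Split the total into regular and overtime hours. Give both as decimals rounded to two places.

Wed: 07:14–13:36 = 6 h 22 min; less 30 min break → 5 h 52 min
Thu: 06:09–12:31 = 6 h 22 min; less 30 min break → 5 h 52 min
Fri: 05:16–11:15 = 5 h 59 min; less 30 min break → 5 h 29 min
Sat: 08:05–19:45 = 11 h 40 min; less 30 min break → 11 h 10 min
Sun: 06:47–16:36 = 9 h 49 min; less 30 min break → 9 h 19 min
Wed reg 5 h 52 min / OT 0 h 0 min; Thu reg 5 h 52 min / OT 0 h 0 min; Fri reg 5 h 29 min / OT 0 h 0 min; Sat reg 9 h 0 min / OT 2 h 10 min; Sun reg 9 h 0 min / OT 0 h 19 min.
Totals: regular 35 h 13 min, overtime 2 h 29 min.

Regular 35.22 hours, overtime 2.48 hours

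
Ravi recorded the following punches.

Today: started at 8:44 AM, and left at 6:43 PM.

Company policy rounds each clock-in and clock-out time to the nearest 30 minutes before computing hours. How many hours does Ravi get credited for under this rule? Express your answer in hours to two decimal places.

10.00 hours

Today: in 8:44 AM→8:30 AM, out 6:43 PM→6:30 PM; 10 h 0 min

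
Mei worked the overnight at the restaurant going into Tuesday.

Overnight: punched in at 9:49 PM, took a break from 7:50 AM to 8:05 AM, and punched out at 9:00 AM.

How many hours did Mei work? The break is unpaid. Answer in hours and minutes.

Overnight: 9:49 PM → midnight = 2 h 11 min; midnight → 9:00 AM = 9 h 0 min; span 11 h 11 min; less 15 min break → 10 h 56 min

10 h 56 min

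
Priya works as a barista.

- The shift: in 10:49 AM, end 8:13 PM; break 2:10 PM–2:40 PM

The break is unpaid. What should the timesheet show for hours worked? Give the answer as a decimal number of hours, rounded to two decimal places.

8.90 hours

The shift: 10:49 AM–8:13 PM = 9 h 24 min; less 30 min break → 8 h 54 min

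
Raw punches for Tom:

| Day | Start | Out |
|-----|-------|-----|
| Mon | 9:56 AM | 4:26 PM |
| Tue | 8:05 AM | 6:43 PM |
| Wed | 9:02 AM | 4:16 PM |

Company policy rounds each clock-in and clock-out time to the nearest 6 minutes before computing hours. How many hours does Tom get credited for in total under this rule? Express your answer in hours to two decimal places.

Mon: in 9:56 AM→9:54 AM, out 4:26 PM→4:24 PM; 6 h 30 min
Tue: in 8:05 AM→8:06 AM, out 6:43 PM→6:42 PM; 10 h 36 min
Wed: in 9:02 AM→9:00 AM, out 4:16 PM→4:18 PM; 7 h 18 min
Total credited: 24 h 24 min.

24.40 hours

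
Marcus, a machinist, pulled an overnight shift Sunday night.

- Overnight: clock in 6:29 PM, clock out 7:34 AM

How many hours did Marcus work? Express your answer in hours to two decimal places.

13.08 hours

Overnight: 6:29 PM → midnight = 5 h 31 min; midnight → 7:34 AM = 7 h 34 min; span 13 h 5 min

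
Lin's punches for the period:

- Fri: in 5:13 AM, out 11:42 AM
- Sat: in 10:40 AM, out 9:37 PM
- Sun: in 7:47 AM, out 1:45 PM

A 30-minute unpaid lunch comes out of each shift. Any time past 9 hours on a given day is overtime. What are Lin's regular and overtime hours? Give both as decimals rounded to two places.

Fri: 5:13 AM–11:42 AM = 6 h 29 min; less 30 min break → 5 h 59 min
Sat: 10:40 AM–9:37 PM = 10 h 57 min; less 30 min break → 10 h 27 min
Sun: 7:47 AM–1:45 PM = 5 h 58 min; less 30 min break → 5 h 28 min
Fri reg 5 h 59 min / OT 0 h 0 min; Sat reg 9 h 0 min / OT 1 h 27 min; Sun reg 5 h 28 min / OT 0 h 0 min.
Totals: regular 20 h 27 min, overtime 1 h 27 min.

Regular 20.45 hours, overtime 1.45 hours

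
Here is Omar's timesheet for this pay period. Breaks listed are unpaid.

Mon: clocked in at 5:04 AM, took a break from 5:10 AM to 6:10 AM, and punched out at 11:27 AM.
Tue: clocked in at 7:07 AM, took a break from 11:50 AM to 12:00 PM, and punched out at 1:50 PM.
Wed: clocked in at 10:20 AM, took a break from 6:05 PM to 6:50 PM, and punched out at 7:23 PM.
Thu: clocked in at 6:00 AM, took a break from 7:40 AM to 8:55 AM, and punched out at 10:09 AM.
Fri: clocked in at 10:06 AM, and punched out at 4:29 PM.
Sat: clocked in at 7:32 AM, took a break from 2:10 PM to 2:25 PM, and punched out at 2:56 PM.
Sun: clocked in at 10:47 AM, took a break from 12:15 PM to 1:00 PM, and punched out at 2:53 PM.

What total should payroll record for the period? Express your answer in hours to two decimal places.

Mon: 5:04 AM–11:27 AM = 6 h 23 min; less 60 min break → 5 h 23 min
Tue: 7:07 AM–1:50 PM = 6 h 43 min; less 10 min break → 6 h 33 min
Wed: 10:20 AM–7:23 PM = 9 h 3 min; less 45 min break → 8 h 18 min
Thu: 6:00 AM–10:09 AM = 4 h 9 min; less 75 min break → 2 h 54 min
Fri: 10:06 AM–4:29 PM = 6 h 23 min
Sat: 7:32 AM–2:56 PM = 7 h 24 min; less 15 min break → 7 h 9 min
Sun: 10:47 AM–2:53 PM = 4 h 6 min; less 45 min break → 3 h 21 min
Total: 5 h 23 min + 6 h 33 min + 8 h 18 min + 2 h 54 min + 6 h 23 min + 7 h 9 min + 3 h 21 min = 40 h 1 min.

40.02 hours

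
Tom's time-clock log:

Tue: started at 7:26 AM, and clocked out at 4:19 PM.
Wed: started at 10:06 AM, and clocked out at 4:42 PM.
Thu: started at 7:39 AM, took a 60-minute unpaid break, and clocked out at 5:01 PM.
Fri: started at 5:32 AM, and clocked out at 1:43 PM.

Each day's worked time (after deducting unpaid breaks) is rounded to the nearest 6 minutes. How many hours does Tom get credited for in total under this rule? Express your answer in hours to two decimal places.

Tue: 7:26 AM–4:19 PM = 8 h 53 min → rounds to 8 h 54 min
Wed: 10:06 AM–4:42 PM = 6 h 36 min → rounds to 6 h 36 min
Thu: 7:39 AM–5:01 PM = 9 h 22 min − 60 min = 8 h 22 min → rounds to 8 h 24 min
Fri: 5:32 AM–1:43 PM = 8 h 11 min → rounds to 8 h 12 min
Total credited: 32 h 6 min.

32.10 hours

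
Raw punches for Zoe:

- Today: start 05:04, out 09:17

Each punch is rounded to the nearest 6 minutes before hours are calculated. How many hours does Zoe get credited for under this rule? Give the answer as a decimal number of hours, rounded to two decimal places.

4.20 hours

Today: in 05:04→05:06, out 09:17→09:18; 4 h 12 min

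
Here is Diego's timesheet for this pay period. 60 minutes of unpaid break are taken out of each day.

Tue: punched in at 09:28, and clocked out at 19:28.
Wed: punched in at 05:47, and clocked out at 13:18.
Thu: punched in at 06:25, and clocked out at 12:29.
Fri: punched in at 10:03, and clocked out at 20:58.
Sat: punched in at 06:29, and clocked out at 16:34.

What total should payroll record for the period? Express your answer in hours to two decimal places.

39.58 hours

Tue: 09:28–19:28 = 10 h 0 min; less 60 min break → 9 h 0 min
Wed: 05:47–13:18 = 7 h 31 min; less 60 min break → 6 h 31 min
Thu: 06:25–12:29 = 6 h 4 min; less 60 min break → 5 h 4 min
Fri: 10:03–20:58 = 10 h 55 min; less 60 min break → 9 h 55 min
Sat: 06:29–16:34 = 10 h 5 min; less 60 min break → 9 h 5 min
Total: 9 h 0 min + 6 h 31 min + 5 h 4 min + 9 h 55 min + 9 h 5 min = 39 h 35 min.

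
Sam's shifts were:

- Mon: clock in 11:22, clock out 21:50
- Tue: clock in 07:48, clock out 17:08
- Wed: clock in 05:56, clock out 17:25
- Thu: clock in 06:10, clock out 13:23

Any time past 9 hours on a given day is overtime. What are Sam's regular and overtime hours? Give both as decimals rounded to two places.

Mon: 11:22–21:50 = 10 h 28 min
Tue: 07:48–17:08 = 9 h 20 min
Wed: 05:56–17:25 = 11 h 29 min
Thu: 06:10–13:23 = 7 h 13 min
Mon reg 9 h 0 min / OT 1 h 28 min; Tue reg 9 h 0 min / OT 0 h 20 min; Wed reg 9 h 0 min / OT 2 h 29 min; Thu reg 7 h 13 min / OT 0 h 0 min.
Totals: regular 34 h 13 min, overtime 4 h 17 min.

Regular 34.22 hours, overtime 4.28 hours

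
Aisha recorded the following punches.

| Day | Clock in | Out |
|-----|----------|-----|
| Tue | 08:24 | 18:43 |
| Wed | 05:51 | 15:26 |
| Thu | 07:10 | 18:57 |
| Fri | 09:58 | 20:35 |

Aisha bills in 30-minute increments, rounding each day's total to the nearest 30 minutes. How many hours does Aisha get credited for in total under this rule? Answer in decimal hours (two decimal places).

42.50 hours

Tue: 08:24–18:43 = 10 h 19 min → rounds to 10 h 30 min
Wed: 05:51–15:26 = 9 h 35 min → rounds to 9 h 30 min
Thu: 07:10–18:57 = 11 h 47 min → rounds to 12 h 0 min
Fri: 09:58–20:35 = 10 h 37 min → rounds to 10 h 30 min
Total credited: 42 h 30 min.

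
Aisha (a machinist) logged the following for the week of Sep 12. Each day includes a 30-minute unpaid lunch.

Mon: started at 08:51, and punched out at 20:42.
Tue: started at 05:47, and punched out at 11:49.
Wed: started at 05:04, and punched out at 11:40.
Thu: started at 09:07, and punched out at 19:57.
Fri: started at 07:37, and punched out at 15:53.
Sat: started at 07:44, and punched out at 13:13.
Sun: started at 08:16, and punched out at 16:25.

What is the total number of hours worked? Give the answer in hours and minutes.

53 h 43 min

Mon: 08:51–20:42 = 11 h 51 min; less 30 min break → 11 h 21 min
Tue: 05:47–11:49 = 6 h 2 min; less 30 min break → 5 h 32 min
Wed: 05:04–11:40 = 6 h 36 min; less 30 min break → 6 h 6 min
Thu: 09:07–19:57 = 10 h 50 min; less 30 min break → 10 h 20 min
Fri: 07:37–15:53 = 8 h 16 min; less 30 min break → 7 h 46 min
Sat: 07:44–13:13 = 5 h 29 min; less 30 min break → 4 h 59 min
Sun: 08:16–16:25 = 8 h 9 min; less 30 min break → 7 h 39 min
Total: 11 h 21 min + 5 h 32 min + 6 h 6 min + 10 h 20 min + 7 h 46 min + 4 h 59 min + 7 h 39 min = 53 h 43 min.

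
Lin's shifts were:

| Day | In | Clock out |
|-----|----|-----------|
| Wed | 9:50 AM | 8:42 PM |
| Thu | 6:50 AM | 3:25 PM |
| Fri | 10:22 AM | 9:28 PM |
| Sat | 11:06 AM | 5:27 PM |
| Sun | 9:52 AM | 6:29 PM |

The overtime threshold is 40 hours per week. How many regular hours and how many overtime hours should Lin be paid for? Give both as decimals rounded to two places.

Regular 40.00 hours, overtime 5.52 hours

Wed: 9:50 AM–8:42 PM = 10 h 52 min
Thu: 6:50 AM–3:25 PM = 8 h 35 min
Fri: 10:22 AM–9:28 PM = 11 h 6 min
Sat: 11:06 AM–5:27 PM = 6 h 21 min
Sun: 9:52 AM–6:29 PM = 8 h 37 min
Total worked: 45 h 31 min = 45.52 h.
Threshold 40 h → overtime 5 h 31 min, regular 40 h 0 min.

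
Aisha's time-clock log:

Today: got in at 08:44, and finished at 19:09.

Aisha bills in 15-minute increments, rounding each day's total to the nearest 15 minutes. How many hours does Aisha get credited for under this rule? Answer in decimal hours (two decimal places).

Today: 08:44–19:09 = 10 h 25 min → rounds to 10 h 30 min

10.50 hours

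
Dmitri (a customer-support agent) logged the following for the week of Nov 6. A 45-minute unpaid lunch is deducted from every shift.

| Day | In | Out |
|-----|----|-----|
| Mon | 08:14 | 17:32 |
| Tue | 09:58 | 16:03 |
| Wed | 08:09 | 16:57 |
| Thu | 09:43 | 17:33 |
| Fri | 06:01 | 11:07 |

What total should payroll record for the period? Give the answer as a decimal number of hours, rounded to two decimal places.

Mon: 08:14–17:32 = 9 h 18 min; less 45 min break → 8 h 33 min
Tue: 09:58–16:03 = 6 h 5 min; less 45 min break → 5 h 20 min
Wed: 08:09–16:57 = 8 h 48 min; less 45 min break → 8 h 3 min
Thu: 09:43–17:33 = 7 h 50 min; less 45 min break → 7 h 5 min
Fri: 06:01–11:07 = 5 h 6 min; less 45 min break → 4 h 21 min
Total: 8 h 33 min + 5 h 20 min + 8 h 3 min + 7 h 5 min + 4 h 21 min = 33 h 22 min.

33.37 hours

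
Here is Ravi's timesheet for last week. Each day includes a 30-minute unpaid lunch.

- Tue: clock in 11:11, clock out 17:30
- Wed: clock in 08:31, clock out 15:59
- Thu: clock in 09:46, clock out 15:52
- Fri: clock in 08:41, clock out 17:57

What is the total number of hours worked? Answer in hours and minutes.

27 h 9 min

Tue: 11:11–17:30 = 6 h 19 min; less 30 min break → 5 h 49 min
Wed: 08:31–15:59 = 7 h 28 min; less 30 min break → 6 h 58 min
Thu: 09:46–15:52 = 6 h 6 min; less 30 min break → 5 h 36 min
Fri: 08:41–17:57 = 9 h 16 min; less 30 min break → 8 h 46 min
Total: 5 h 49 min + 6 h 58 min + 5 h 36 min + 8 h 46 min = 27 h 9 min.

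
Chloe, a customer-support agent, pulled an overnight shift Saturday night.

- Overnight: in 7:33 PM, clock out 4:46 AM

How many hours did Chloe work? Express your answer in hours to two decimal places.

Overnight: 7:33 PM → midnight = 4 h 27 min; midnight → 4:46 AM = 4 h 46 min; span 9 h 13 min

9.22 hours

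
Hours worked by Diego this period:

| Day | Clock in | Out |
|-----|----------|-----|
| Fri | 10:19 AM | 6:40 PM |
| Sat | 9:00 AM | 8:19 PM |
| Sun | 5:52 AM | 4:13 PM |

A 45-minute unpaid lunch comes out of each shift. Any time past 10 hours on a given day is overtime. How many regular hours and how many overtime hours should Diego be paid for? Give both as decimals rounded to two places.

Fri: 10:19 AM–6:40 PM = 8 h 21 min; less 45 min break → 7 h 36 min
Sat: 9:00 AM–8:19 PM = 11 h 19 min; less 45 min break → 10 h 34 min
Sun: 5:52 AM–4:13 PM = 10 h 21 min; less 45 min break → 9 h 36 min
Fri reg 7 h 36 min / OT 0 h 0 min; Sat reg 10 h 0 min / OT 0 h 34 min; Sun reg 9 h 36 min / OT 0 h 0 min.
Totals: regular 27 h 12 min, overtime 0 h 34 min.

Regular 27.20 hours, overtime 0.57 hours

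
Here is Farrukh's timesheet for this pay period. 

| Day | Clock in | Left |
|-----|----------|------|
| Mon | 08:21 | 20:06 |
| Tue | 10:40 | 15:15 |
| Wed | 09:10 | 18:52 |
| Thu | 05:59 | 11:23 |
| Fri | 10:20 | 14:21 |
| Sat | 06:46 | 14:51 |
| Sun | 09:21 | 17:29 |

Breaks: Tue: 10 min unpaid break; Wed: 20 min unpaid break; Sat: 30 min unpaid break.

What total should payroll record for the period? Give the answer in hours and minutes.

50 h 40 min

Mon: 08:21–20:06 = 11 h 45 min
Tue: 10:40–15:15 = 4 h 35 min; less 10 min break → 4 h 25 min
Wed: 09:10–18:52 = 9 h 42 min; less 20 min break → 9 h 22 min
Thu: 05:59–11:23 = 5 h 24 min
Fri: 10:20–14:21 = 4 h 1 min
Sat: 06:46–14:51 = 8 h 5 min; less 30 min break → 7 h 35 min
Sun: 09:21–17:29 = 8 h 8 min
Total: 11 h 45 min + 4 h 25 min + 9 h 22 min + 5 h 24 min + 4 h 1 min + 7 h 35 min + 8 h 8 min = 50 h 40 min.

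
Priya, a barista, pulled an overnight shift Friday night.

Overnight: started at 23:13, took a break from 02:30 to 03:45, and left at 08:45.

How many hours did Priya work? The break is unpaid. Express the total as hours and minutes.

8 h 17 min

Overnight: 23:13 → midnight = 0 h 47 min; midnight → 08:45 = 8 h 45 min; span 9 h 32 min; less 75 min break → 8 h 17 min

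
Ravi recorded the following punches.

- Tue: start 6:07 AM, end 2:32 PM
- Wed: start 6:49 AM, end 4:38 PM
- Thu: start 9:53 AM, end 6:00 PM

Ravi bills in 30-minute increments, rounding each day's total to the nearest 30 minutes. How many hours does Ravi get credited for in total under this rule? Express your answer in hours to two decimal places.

26.50 hours

Tue: 6:07 AM–2:32 PM = 8 h 25 min → rounds to 8 h 30 min
Wed: 6:49 AM–4:38 PM = 9 h 49 min → rounds to 10 h 0 min
Thu: 9:53 AM–6:00 PM = 8 h 7 min → rounds to 8 h 0 min
Total credited: 26 h 30 min.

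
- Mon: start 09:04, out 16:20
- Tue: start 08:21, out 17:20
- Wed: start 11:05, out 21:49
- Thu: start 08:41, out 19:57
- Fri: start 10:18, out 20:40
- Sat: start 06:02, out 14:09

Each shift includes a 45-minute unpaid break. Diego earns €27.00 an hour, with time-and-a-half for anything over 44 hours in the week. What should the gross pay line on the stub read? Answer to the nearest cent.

€1521.45

Mon: 09:04–16:20 = 7 h 16 min; less 45 min break → 6 h 31 min
Tue: 08:21–17:20 = 8 h 59 min; less 45 min break → 8 h 14 min
Wed: 11:05–21:49 = 10 h 44 min; less 45 min break → 9 h 59 min
Thu: 08:41–19:57 = 11 h 16 min; less 45 min break → 10 h 31 min
Fri: 10:18–20:40 = 10 h 22 min; less 45 min break → 9 h 37 min
Sat: 06:02–14:09 = 8 h 7 min; less 45 min break → 7 h 22 min
Total worked: 52 h 14 min = 3134 min.
Regular 44 h 0 min = 2640 min at €27.00/h; overtime 8 h 14 min = 494 min at €40.50/h.
Pay = (2640 × €27.00 + 494 × €40.50) ÷ 60 = €1521.45.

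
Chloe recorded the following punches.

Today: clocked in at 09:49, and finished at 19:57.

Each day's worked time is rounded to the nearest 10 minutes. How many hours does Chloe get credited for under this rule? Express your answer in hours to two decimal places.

10.17 hours

Today: 09:49–19:57 = 10 h 8 min → rounds to 10 h 10 min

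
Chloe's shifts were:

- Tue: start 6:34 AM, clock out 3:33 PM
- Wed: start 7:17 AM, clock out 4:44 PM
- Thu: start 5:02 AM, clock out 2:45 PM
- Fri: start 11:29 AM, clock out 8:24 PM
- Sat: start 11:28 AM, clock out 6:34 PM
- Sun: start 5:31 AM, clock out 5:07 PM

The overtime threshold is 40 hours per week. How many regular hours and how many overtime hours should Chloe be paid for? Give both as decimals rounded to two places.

Tue: 6:34 AM–3:33 PM = 8 h 59 min
Wed: 7:17 AM–4:44 PM = 9 h 27 min
Thu: 5:02 AM–2:45 PM = 9 h 43 min
Fri: 11:29 AM–8:24 PM = 8 h 55 min
Sat: 11:28 AM–6:34 PM = 7 h 6 min
Sun: 5:31 AM–5:07 PM = 11 h 36 min
Total worked: 55 h 46 min = 55.77 h.
Threshold 40 h → overtime 15 h 46 min, regular 40 h 0 min.

Regular 40.00 hours, overtime 15.77 hours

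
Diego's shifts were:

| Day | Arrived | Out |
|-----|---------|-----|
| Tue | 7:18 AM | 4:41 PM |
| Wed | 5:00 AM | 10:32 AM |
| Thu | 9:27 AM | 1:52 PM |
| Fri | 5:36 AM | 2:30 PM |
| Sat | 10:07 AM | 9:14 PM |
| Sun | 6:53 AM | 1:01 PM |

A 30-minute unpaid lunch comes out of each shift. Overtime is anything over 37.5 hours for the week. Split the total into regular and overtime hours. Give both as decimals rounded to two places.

Tue: 7:18 AM–4:41 PM = 9 h 23 min; less 30 min break → 8 h 53 min
Wed: 5:00 AM–10:32 AM = 5 h 32 min; less 30 min break → 5 h 2 min
Thu: 9:27 AM–1:52 PM = 4 h 25 min; less 30 min break → 3 h 55 min
Fri: 5:36 AM–2:30 PM = 8 h 54 min; less 30 min break → 8 h 24 min
Sat: 10:07 AM–9:14 PM = 11 h 7 min; less 30 min break → 10 h 37 min
Sun: 6:53 AM–1:01 PM = 6 h 8 min; less 30 min break → 5 h 38 min
Total worked: 42 h 29 min = 42.48 h.
Threshold 37.5 h → overtime 4 h 59 min, regular 37 h 30 min.

Regular 37.50 hours, overtime 4.98 hours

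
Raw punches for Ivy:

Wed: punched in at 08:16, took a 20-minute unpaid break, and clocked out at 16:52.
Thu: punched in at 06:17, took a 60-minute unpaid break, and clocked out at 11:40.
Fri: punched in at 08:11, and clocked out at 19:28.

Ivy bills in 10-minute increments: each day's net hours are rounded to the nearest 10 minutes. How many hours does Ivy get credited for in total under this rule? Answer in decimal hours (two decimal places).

24.00 hours

Wed: 08:16–16:52 = 8 h 36 min − 20 min = 8 h 16 min → rounds to 8 h 20 min
Thu: 06:17–11:40 = 5 h 23 min − 60 min = 4 h 23 min → rounds to 4 h 20 min
Fri: 08:11–19:28 = 11 h 17 min → rounds to 11 h 20 min
Total credited: 24 h 0 min.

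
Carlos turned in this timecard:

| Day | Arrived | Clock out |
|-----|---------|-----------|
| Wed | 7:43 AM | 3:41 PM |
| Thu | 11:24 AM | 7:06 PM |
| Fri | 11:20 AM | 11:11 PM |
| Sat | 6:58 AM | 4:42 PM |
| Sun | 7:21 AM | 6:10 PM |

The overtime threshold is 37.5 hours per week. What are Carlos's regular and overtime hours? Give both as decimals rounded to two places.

Wed: 7:43 AM–3:41 PM = 7 h 58 min
Thu: 11:24 AM–7:06 PM = 7 h 42 min
Fri: 11:20 AM–11:11 PM = 11 h 51 min
Sat: 6:58 AM–4:42 PM = 9 h 44 min
Sun: 7:21 AM–6:10 PM = 10 h 49 min
Total worked: 48 h 4 min = 48.07 h.
Threshold 37.5 h → overtime 10 h 34 min, regular 37 h 30 min.

Regular 37.50 hours, overtime 10.57 hours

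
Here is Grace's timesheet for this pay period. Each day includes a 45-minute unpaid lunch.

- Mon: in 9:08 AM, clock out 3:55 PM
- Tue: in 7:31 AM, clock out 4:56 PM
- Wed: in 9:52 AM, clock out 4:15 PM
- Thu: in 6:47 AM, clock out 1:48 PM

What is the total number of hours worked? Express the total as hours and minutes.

26 h 36 min

Mon: 9:08 AM–3:55 PM = 6 h 47 min; less 45 min break → 6 h 2 min
Tue: 7:31 AM–4:56 PM = 9 h 25 min; less 45 min break → 8 h 40 min
Wed: 9:52 AM–4:15 PM = 6 h 23 min; less 45 min break → 5 h 38 min
Thu: 6:47 AM–1:48 PM = 7 h 1 min; less 45 min break → 6 h 16 min
Total: 6 h 2 min + 8 h 40 min + 5 h 38 min + 6 h 16 min = 26 h 36 min.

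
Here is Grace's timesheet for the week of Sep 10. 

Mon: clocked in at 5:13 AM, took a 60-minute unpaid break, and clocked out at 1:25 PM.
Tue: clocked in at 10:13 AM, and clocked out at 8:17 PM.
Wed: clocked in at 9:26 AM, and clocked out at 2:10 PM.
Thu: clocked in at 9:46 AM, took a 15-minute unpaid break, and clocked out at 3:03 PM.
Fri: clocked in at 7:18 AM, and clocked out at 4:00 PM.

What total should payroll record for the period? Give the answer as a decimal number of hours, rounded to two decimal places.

35.73 hours

Mon: 5:13 AM–1:25 PM = 8 h 12 min; less 60 min break → 7 h 12 min
Tue: 10:13 AM–8:17 PM = 10 h 4 min
Wed: 9:26 AM–2:10 PM = 4 h 44 min
Thu: 9:46 AM–3:03 PM = 5 h 17 min; less 15 min break → 5 h 2 min
Fri: 7:18 AM–4:00 PM = 8 h 42 min
Total: 7 h 12 min + 10 h 4 min + 4 h 44 min + 5 h 2 min + 8 h 42 min = 35 h 44 min.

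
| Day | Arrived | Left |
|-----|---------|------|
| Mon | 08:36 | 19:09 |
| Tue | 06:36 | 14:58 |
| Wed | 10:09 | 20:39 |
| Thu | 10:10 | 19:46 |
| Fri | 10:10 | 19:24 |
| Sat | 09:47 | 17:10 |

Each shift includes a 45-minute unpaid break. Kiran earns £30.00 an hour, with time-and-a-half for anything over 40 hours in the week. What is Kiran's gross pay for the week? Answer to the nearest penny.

Mon: 08:36–19:09 = 10 h 33 min; less 45 min break → 9 h 48 min
Tue: 06:36–14:58 = 8 h 22 min; less 45 min break → 7 h 37 min
Wed: 10:09–20:39 = 10 h 30 min; less 45 min break → 9 h 45 min
Thu: 10:10–19:46 = 9 h 36 min; less 45 min break → 8 h 51 min
Fri: 10:10–19:24 = 9 h 14 min; less 45 min break → 8 h 29 min
Sat: 09:47–17:10 = 7 h 23 min; less 45 min break → 6 h 38 min
Total worked: 51 h 8 min = 3068 min.
Regular 40 h 0 min = 2400 min at £30.00/h; overtime 11 h 8 min = 668 min at £45.00/h.
Pay = (2400 × £30.00 + 668 × £45.00) ÷ 60 = £1701.00.

£1701.00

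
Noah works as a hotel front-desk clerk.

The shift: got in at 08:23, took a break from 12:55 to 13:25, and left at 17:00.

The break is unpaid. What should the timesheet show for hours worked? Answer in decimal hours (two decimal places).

8.12 hours

The shift: 08:23–17:00 = 8 h 37 min; less 30 min break → 8 h 7 min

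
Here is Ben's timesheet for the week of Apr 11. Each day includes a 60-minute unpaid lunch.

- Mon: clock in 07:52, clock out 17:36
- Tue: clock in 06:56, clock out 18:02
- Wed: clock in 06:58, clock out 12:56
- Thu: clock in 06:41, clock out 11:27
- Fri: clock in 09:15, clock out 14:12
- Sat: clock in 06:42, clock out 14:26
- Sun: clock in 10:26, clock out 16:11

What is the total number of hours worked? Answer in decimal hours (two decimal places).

Mon: 07:52–17:36 = 9 h 44 min; less 60 min break → 8 h 44 min
Tue: 06:56–18:02 = 11 h 6 min; less 60 min break → 10 h 6 min
Wed: 06:58–12:56 = 5 h 58 min; less 60 min break → 4 h 58 min
Thu: 06:41–11:27 = 4 h 46 min; less 60 min break → 3 h 46 min
Fri: 09:15–14:12 = 4 h 57 min; less 60 min break → 3 h 57 min
Sat: 06:42–14:26 = 7 h 44 min; less 60 min break → 6 h 44 min
Sun: 10:26–16:11 = 5 h 45 min; less 60 min break → 4 h 45 min
Total: 8 h 44 min + 10 h 6 min + 4 h 58 min + 3 h 46 min + 3 h 57 min + 6 h 44 min + 4 h 45 min = 43 h 0 min.

43.00 hours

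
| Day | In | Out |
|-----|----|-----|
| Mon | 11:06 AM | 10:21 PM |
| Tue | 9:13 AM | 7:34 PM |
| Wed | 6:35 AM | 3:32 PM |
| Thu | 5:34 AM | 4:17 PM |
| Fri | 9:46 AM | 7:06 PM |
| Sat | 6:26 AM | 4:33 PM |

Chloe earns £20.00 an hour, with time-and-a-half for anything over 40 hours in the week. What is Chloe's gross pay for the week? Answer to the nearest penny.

£1421.50

Mon: 11:06 AM–10:21 PM = 11 h 15 min
Tue: 9:13 AM–7:34 PM = 10 h 21 min
Wed: 6:35 AM–3:32 PM = 8 h 57 min
Thu: 5:34 AM–4:17 PM = 10 h 43 min
Fri: 9:46 AM–7:06 PM = 9 h 20 min
Sat: 6:26 AM–4:33 PM = 10 h 7 min
Total worked: 60 h 43 min = 3643 min.
Regular 40 h 0 min = 2400 min at £20.00/h; overtime 20 h 43 min = 1243 min at £30.00/h.
Pay = (2400 × £20.00 + 1243 × £30.00) ÷ 60 = £1421.50.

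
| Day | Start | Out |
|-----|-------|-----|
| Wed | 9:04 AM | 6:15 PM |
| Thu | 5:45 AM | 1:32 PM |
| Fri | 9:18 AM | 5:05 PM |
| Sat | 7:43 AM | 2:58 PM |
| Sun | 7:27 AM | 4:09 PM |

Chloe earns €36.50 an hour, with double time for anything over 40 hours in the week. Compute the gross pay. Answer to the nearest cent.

Wed: 9:04 AM–6:15 PM = 9 h 11 min
Thu: 5:45 AM–1:32 PM = 7 h 47 min
Fri: 9:18 AM–5:05 PM = 7 h 47 min
Sat: 7:43 AM–2:58 PM = 7 h 15 min
Sun: 7:27 AM–4:09 PM = 8 h 42 min
Total worked: 40 h 42 min = 2442 min.
Regular 40 h 0 min = 2400 min at €36.50/h; overtime 0 h 42 min = 42 min at €73.00/h.
Pay = (2400 × €36.50 + 42 × €73.00) ÷ 60 = €1511.10.

€1511.10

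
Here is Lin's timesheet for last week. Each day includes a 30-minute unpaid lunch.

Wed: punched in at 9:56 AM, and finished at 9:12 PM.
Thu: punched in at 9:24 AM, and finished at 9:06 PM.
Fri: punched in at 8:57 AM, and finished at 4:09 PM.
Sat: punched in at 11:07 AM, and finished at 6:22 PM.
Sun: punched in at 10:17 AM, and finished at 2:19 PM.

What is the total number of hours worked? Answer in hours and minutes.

Wed: 9:56 AM–9:12 PM = 11 h 16 min; less 30 min break → 10 h 46 min
Thu: 9:24 AM–9:06 PM = 11 h 42 min; less 30 min break → 11 h 12 min
Fri: 8:57 AM–4:09 PM = 7 h 12 min; less 30 min break → 6 h 42 min
Sat: 11:07 AM–6:22 PM = 7 h 15 min; less 30 min break → 6 h 45 min
Sun: 10:17 AM–2:19 PM = 4 h 2 min; less 30 min break → 3 h 32 min
Total: 10 h 46 min + 11 h 12 min + 6 h 42 min + 6 h 45 min + 3 h 32 min = 38 h 57 min.

38 h 57 min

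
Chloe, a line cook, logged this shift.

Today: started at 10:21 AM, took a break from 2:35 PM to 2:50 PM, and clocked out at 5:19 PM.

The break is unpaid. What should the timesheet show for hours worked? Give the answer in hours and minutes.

Today: 10:21 AM–5:19 PM = 6 h 58 min; less 15 min break → 6 h 43 min

6 h 43 min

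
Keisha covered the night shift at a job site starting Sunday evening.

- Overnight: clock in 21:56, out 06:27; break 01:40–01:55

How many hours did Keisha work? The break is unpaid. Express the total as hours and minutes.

Overnight: 21:56 → midnight = 2 h 4 min; midnight → 06:27 = 6 h 27 min; span 8 h 31 min; less 15 min break → 8 h 16 min

8 h 16 min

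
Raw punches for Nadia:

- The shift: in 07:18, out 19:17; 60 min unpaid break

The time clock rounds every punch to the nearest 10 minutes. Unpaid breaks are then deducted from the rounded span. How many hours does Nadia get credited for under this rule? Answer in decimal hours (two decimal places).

11.00 hours

The shift: in 07:18→07:20, out 19:17→19:20; 12 h 0 min − 60 min = 11 h 0 min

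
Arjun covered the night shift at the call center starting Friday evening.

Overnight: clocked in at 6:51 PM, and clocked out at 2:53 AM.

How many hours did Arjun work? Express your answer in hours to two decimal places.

Overnight: 6:51 PM → midnight = 5 h 9 min; midnight → 2:53 AM = 2 h 53 min; span 8 h 2 min

8.03 hours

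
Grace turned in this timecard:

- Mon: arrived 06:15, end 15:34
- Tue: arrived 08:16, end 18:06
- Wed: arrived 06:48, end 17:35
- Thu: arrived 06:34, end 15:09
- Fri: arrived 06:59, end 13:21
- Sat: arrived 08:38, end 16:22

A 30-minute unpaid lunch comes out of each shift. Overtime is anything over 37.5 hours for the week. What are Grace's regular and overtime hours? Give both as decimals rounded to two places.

Mon: 06:15–15:34 = 9 h 19 min; less 30 min break → 8 h 49 min
Tue: 08:16–18:06 = 9 h 50 min; less 30 min break → 9 h 20 min
Wed: 06:48–17:35 = 10 h 47 min; less 30 min break → 10 h 17 min
Thu: 06:34–15:09 = 8 h 35 min; less 30 min break → 8 h 5 min
Fri: 06:59–13:21 = 6 h 22 min; less 30 min break → 5 h 52 min
Sat: 08:38–16:22 = 7 h 44 min; less 30 min break → 7 h 14 min
Total worked: 49 h 37 min = 49.62 h.
Threshold 37.5 h → overtime 12 h 7 min, regular 37 h 30 min.

Regular 37.50 hours, overtime 12.12 hours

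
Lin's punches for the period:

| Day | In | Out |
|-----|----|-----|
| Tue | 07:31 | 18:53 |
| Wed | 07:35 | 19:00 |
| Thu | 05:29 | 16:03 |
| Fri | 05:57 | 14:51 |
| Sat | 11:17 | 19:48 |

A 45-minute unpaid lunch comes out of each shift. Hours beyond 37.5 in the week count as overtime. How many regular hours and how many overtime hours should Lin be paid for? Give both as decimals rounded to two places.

Regular 37.50 hours, overtime 9.52 hours

Tue: 07:31–18:53 = 11 h 22 min; less 45 min break → 10 h 37 min
Wed: 07:35–19:00 = 11 h 25 min; less 45 min break → 10 h 40 min
Thu: 05:29–16:03 = 10 h 34 min; less 45 min break → 9 h 49 min
Fri: 05:57–14:51 = 8 h 54 min; less 45 min break → 8 h 9 min
Sat: 11:17–19:48 = 8 h 31 min; less 45 min break → 7 h 46 min
Total worked: 47 h 1 min = 47.02 h.
Threshold 37.5 h → overtime 9 h 31 min, regular 37 h 30 min.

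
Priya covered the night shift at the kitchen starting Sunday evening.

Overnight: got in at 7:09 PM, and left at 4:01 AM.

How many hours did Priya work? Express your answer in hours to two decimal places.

Overnight: 7:09 PM → midnight = 4 h 51 min; midnight → 4:01 AM = 4 h 1 min; span 8 h 52 min

8.87 hours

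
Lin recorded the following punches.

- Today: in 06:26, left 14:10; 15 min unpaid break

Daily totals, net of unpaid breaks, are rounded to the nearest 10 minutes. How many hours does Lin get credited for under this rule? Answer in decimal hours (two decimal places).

Today: 06:26–14:10 = 7 h 44 min − 15 min = 7 h 29 min → rounds to 7 h 30 min

7.50 hours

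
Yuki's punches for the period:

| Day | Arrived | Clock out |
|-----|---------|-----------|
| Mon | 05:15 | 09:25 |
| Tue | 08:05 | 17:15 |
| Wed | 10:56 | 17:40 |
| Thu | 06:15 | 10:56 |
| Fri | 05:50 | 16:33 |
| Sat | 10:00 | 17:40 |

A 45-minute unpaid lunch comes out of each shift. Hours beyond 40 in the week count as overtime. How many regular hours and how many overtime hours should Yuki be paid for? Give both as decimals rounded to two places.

Regular 38.63 hours, overtime 0.00 hours

Mon: 05:15–09:25 = 4 h 10 min; less 45 min break → 3 h 25 min
Tue: 08:05–17:15 = 9 h 10 min; less 45 min break → 8 h 25 min
Wed: 10:56–17:40 = 6 h 44 min; less 45 min break → 5 h 59 min
Thu: 06:15–10:56 = 4 h 41 min; less 45 min break → 3 h 56 min
Fri: 05:50–16:33 = 10 h 43 min; less 45 min break → 9 h 58 min
Sat: 10:00–17:40 = 7 h 40 min; less 45 min break → 6 h 55 min
Total worked: 38 h 38 min = 38.63 h.
Threshold 40 h → overtime 0 h 0 min, regular 38 h 38 min.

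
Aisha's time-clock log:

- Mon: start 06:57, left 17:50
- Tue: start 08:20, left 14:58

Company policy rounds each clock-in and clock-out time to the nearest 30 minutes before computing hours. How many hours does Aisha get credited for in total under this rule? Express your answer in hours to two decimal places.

17.50 hours

Mon: in 06:57→07:00, out 17:50→18:00; 11 h 0 min
Tue: in 08:20→08:30, out 14:58→15:00; 6 h 30 min
Total credited: 17 h 30 min.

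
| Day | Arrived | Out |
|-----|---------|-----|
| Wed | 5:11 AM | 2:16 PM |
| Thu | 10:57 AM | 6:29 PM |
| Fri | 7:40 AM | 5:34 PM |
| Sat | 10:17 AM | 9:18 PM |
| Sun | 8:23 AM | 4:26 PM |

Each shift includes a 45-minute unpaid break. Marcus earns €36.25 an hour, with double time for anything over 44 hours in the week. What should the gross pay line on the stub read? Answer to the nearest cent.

Wed: 5:11 AM–2:16 PM = 9 h 5 min; less 45 min break → 8 h 20 min
Thu: 10:57 AM–6:29 PM = 7 h 32 min; less 45 min break → 6 h 47 min
Fri: 7:40 AM–5:34 PM = 9 h 54 min; less 45 min break → 9 h 9 min
Sat: 10:17 AM–9:18 PM = 11 h 1 min; less 45 min break → 10 h 16 min
Sun: 8:23 AM–4:26 PM = 8 h 3 min; less 45 min break → 7 h 18 min
Total worked: 41 h 50 min = 2510 min.
Regular 41 h 50 min = 2510 min at €36.25/h; overtime 0 h 0 min = 0 min at €72.50/h.
Pay = (2510 × €36.25 + 0 × €72.50) ÷ 60 = €1516.46.

€1516.46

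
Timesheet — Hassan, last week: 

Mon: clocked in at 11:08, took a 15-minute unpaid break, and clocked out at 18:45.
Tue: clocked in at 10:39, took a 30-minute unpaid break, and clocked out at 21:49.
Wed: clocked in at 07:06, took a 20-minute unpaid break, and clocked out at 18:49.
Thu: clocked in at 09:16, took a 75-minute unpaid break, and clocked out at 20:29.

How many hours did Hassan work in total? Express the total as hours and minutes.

39 h 23 min

Mon: 11:08–18:45 = 7 h 37 min; less 15 min break → 7 h 22 min
Tue: 10:39–21:49 = 11 h 10 min; less 30 min break → 10 h 40 min
Wed: 07:06–18:49 = 11 h 43 min; less 20 min break → 11 h 23 min
Thu: 09:16–20:29 = 11 h 13 min; less 75 min break → 9 h 58 min
Total: 7 h 22 min + 10 h 40 min + 11 h 23 min + 9 h 58 min = 39 h 23 min.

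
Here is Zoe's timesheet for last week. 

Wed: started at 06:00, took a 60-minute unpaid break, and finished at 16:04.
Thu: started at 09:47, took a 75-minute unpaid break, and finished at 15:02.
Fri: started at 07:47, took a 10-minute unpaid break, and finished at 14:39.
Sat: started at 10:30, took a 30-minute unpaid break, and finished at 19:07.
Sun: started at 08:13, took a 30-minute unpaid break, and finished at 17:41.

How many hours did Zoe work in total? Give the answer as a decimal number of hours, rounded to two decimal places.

Wed: 06:00–16:04 = 10 h 4 min; less 60 min break → 9 h 4 min
Thu: 09:47–15:02 = 5 h 15 min; less 75 min break → 4 h 0 min
Fri: 07:47–14:39 = 6 h 52 min; less 10 min break → 6 h 42 min
Sat: 10:30–19:07 = 8 h 37 min; less 30 min break → 8 h 7 min
Sun: 08:13–17:41 = 9 h 28 min; less 30 min break → 8 h 58 min
Total: 9 h 4 min + 4 h 0 min + 6 h 42 min + 8 h 7 min + 8 h 58 min = 36 h 51 min.

36.85 hours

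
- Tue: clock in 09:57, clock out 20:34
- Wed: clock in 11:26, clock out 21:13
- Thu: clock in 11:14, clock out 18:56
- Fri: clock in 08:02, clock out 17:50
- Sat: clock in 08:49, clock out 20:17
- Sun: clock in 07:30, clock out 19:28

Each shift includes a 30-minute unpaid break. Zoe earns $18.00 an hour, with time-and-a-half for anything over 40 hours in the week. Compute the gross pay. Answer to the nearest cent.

$1215.00

Tue: 09:57–20:34 = 10 h 37 min; less 30 min break → 10 h 7 min
Wed: 11:26–21:13 = 9 h 47 min; less 30 min break → 9 h 17 min
Thu: 11:14–18:56 = 7 h 42 min; less 30 min break → 7 h 12 min
Fri: 08:02–17:50 = 9 h 48 min; less 30 min break → 9 h 18 min
Sat: 08:49–20:17 = 11 h 28 min; less 30 min break → 10 h 58 min
Sun: 07:30–19:28 = 11 h 58 min; less 30 min break → 11 h 28 min
Total worked: 58 h 20 min = 3500 min.
Regular 40 h 0 min = 2400 min at $18.00/h; overtime 18 h 20 min = 1100 min at $27.00/h.
Pay = (2400 × $18.00 + 1100 × $27.00) ÷ 60 = $1215.00.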